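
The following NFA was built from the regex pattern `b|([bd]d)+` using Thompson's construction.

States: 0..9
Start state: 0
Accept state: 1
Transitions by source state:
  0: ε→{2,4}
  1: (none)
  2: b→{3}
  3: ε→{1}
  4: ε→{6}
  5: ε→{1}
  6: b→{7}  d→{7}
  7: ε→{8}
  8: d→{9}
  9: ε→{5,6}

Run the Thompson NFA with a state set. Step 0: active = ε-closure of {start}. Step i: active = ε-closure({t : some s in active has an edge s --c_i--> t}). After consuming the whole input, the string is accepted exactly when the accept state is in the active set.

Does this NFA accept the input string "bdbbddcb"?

S₀ = ε-closure({0}) = {0,2,4,6}
'b' @ 1: {1,3,7,8}  (accept∈set)
'd' @ 2: {1,5,6,9}  (accept∈set)
'b' @ 3: {7,8}
'b' @ 4: {}  — state set empty
rest 'ddcb' ignored (set empty)
end set {} — state 1 not in

Answer: REJECT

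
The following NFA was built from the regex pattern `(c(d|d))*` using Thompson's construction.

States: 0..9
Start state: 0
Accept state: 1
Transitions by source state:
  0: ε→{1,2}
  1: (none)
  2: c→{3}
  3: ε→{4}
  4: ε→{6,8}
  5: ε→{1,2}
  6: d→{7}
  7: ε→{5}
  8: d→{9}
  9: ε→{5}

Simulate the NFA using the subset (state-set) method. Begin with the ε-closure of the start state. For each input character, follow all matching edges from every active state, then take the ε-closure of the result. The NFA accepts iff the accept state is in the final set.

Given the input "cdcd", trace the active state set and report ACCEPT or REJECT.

Answer: ACCEPT

Derivation:
initial (ε-close {0}): {0,1,2}
'c' @ 1: {3,4,6,8}
'd' @ 2: {1,2,5,7,9}  [accepting]
'c' @ 3: {3,4,6,8}
'd' @ 4: {1,2,5,7,9}  [accepting]
end set {1,2,5,7,9} — state 1 in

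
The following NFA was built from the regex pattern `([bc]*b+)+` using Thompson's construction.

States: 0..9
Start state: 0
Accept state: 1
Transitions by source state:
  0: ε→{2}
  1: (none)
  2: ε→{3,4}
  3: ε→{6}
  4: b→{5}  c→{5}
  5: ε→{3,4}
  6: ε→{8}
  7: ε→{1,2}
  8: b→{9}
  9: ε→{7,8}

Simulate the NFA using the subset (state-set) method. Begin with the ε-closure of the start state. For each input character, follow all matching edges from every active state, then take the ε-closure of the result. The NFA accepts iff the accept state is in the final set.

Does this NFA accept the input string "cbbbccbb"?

Answer: ACCEPT

Trace:
S₀ = ε-closure({0}) = {0,2,3,4,6,8}
'c' @ 1: {3,4,5,6,8}
'b' @ 2: {1,2,3,4,5,6,7,8,9}  [accepting]
'b' @ 3: {1,2,3,4,5,6,7,8,9}  [accepting]
'b' @ 4: {1,2,3,4,5,6,7,8,9}  [accepting]
'c' @ 5: {3,4,5,6,8}
'c' @ 6: {3,4,5,6,8}
'b' @ 7: {1,2,3,4,5,6,7,8,9}  [accepting]
'b' @ 8: {1,2,3,4,5,6,7,8,9}  [accepting]
final: {1,2,3,4,5,6,7,8,9}; accept 1 in set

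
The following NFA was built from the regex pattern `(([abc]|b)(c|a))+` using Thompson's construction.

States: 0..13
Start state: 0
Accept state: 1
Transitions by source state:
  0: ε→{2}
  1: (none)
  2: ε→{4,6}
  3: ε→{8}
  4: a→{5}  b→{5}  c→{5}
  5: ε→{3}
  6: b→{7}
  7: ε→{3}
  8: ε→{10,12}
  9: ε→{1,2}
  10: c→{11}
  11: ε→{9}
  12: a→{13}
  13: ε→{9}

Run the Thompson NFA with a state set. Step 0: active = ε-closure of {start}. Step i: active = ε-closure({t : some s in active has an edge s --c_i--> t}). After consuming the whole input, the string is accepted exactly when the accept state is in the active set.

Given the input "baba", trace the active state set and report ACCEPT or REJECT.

start: ε-closure({0}) = {0,2,4,6}
'b' @ 1: {3,5,7,8,10,12}
'a' @ 2: {1,2,4,6,9,13}  (accept∈set)
'b' @ 3: {3,5,7,8,10,12}
'a' @ 4: {1,2,4,6,9,13}  (accept∈set)
end set {1,2,4,6,9,13} — state 1 in

Answer: ACCEPT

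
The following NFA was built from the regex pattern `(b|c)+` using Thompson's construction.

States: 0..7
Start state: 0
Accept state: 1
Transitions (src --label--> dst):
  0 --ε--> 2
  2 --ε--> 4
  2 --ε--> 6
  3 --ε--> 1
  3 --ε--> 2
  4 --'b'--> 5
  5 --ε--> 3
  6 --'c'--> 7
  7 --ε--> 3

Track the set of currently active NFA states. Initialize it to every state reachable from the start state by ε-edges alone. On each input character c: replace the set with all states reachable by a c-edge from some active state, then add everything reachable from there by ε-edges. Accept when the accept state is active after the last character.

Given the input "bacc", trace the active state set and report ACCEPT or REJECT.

initial (ε-close {0}): {0,2,4,6}
'b' @ 1: {1,2,3,4,5,6}  ✓accept
'a' @ 2: {}  — state set empty
rest 'cc' ignored (set empty)
end set {} — state 1 not in

Answer: REJECT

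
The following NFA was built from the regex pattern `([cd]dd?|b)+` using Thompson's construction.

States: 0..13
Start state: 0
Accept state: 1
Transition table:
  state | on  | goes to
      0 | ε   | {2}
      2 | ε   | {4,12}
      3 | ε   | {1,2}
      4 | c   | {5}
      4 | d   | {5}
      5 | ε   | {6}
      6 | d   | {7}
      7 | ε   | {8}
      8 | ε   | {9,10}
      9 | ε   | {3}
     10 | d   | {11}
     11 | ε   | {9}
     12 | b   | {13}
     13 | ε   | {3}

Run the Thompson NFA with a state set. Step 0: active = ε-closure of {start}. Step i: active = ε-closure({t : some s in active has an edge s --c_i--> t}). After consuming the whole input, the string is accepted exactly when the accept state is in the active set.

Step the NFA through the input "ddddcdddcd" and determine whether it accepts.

start: ε-closure({0}) = {0,2,4,12}
'd' @ 1: {5,6}
'd' @ 2: {1,2,3,4,7,8,9,10,12}  [accepting]
'd' @ 3: {1,2,3,4,5,6,9,11,12}  [accepting]
'd' @ 4: {1,2,3,4,5,6,7,8,9,10,12}  [accepting]
'c' @ 5: {5,6}
'd' @ 6: {1,2,3,4,7,8,9,10,12}  [accepting]
'd' @ 7: {1,2,3,4,5,6,9,11,12}  [accepting]
'd' @ 8: {1,2,3,4,5,6,7,8,9,10,12}  [accepting]
'c' @ 9: {5,6}
'd' @ 10: {1,2,3,4,7,8,9,10,12}  [accepting]
end set {1,2,3,4,7,8,9,10,12} — state 1 in

Answer: ACCEPT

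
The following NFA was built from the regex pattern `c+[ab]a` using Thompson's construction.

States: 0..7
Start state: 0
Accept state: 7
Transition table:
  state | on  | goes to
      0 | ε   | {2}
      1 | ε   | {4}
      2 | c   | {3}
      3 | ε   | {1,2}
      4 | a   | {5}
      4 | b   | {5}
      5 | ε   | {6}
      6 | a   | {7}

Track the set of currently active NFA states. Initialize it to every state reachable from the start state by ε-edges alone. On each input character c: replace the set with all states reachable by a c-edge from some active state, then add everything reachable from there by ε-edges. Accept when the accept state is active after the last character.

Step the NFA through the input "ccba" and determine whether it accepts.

initial (ε-close {0}): {0,2}
'c' @ 1: {1,2,3,4}
'c' @ 2: {1,2,3,4}
'b' @ 3: {5,6}
'a' @ 4: {7}  ✓accept
final: {7}; accept 7 in set

Answer: ACCEPT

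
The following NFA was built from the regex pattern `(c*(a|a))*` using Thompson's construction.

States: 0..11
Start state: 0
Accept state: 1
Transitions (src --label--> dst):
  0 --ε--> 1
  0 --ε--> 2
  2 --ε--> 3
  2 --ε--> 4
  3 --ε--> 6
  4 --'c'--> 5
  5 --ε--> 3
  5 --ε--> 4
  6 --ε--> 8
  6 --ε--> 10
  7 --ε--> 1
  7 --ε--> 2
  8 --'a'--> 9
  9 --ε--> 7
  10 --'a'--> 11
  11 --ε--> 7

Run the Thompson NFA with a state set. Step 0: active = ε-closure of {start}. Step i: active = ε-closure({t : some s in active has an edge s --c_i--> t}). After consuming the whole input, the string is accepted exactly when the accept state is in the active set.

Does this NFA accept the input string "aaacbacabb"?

initial (ε-close {0}): {0,1,2,3,4,6,8,10}
'a' @ 1: {1,2,3,4,6,7,8,9,10,11}  (accept∈set)
'a' @ 2: {1,2,3,4,6,7,8,9,10,11}  (accept∈set)
'a' @ 3: {1,2,3,4,6,7,8,9,10,11}  (accept∈set)
'c' @ 4: {3,4,5,6,8,10}
'b' @ 5: {}  — dead — no transitions
rest 'acabb' ignored (set empty)
after full input: {}  (accept=1 not in)

Answer: REJECT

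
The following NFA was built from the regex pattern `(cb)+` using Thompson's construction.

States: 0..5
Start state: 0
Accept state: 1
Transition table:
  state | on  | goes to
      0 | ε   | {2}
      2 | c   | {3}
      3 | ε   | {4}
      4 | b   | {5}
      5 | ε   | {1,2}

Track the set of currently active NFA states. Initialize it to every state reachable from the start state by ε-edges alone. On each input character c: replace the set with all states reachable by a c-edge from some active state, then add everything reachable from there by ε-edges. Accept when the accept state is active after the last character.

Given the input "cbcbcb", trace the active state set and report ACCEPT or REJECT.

Answer: ACCEPT

Derivation:
start: ε-closure({0}) = {0,2}
'c' @ 1: {3,4}
'b' @ 2: {1,2,5}  ✓accept
'c' @ 3: {3,4}
'b' @ 4: {1,2,5}  ✓accept
'c' @ 5: {3,4}
'b' @ 6: {1,2,5}  ✓accept
after full input: {1,2,5}  (accept=1 in)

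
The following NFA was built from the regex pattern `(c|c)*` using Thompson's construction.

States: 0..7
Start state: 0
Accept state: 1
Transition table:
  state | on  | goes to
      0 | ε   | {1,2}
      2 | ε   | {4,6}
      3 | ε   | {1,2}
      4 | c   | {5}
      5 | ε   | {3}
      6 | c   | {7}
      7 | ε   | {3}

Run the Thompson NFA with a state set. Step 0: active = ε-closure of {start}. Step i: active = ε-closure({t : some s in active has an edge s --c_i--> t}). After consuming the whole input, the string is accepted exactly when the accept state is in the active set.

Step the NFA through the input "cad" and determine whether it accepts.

Answer: REJECT

Trace:
initial (ε-close {0}): {0,1,2,4,6}
'c' @ 1: {1,2,3,4,5,6,7}  (accept∈set)
'a' @ 2: {}  — state set empty
rest 'd' ignored (set empty)
end set {} — state 1 not in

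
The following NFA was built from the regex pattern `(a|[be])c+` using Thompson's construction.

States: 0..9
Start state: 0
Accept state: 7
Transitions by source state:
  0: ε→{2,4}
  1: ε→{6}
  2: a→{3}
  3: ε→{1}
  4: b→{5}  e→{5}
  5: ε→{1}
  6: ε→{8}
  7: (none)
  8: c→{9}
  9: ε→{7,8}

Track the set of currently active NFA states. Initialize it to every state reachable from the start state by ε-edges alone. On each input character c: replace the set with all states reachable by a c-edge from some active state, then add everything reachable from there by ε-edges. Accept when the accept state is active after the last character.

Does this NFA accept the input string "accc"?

S₀ = ε-closure({0}) = {0,2,4}
'a' @ 1: {1,3,6,8}
'c' @ 2: {7,8,9}  [accepting]
'c' @ 3: {7,8,9}  [accepting]
'c' @ 4: {7,8,9}  [accepting]
end set {7,8,9} — state 7 in

Answer: ACCEPT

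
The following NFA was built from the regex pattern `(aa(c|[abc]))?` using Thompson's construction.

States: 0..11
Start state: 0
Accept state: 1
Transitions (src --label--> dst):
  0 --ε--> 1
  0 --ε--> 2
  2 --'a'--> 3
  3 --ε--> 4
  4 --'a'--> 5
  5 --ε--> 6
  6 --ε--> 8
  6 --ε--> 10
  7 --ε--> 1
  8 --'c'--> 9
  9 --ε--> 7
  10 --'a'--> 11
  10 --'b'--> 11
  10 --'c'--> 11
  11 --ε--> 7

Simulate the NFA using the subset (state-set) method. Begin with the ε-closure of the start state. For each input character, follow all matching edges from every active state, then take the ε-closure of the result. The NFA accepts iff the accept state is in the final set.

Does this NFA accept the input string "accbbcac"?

Answer: REJECT

Steps:
start: ε-closure({0}) = {0,1,2}
'a' @ 1: {3,4}
'c' @ 2: {}  — dead — no transitions
rest 'cbbcac' ignored (set empty)
end set {} — state 1 not in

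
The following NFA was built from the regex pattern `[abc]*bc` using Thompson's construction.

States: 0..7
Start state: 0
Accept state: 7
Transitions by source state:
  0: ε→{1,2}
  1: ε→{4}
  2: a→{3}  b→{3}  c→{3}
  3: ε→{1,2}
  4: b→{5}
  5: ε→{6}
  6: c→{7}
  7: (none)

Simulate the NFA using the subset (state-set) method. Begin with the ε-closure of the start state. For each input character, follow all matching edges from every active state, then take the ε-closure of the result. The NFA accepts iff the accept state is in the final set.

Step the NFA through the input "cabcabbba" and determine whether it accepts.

Answer: REJECT

Trace:
start: ε-closure({0}) = {0,1,2,4}
'c' @ 1: {1,2,3,4}
'a' @ 2: {1,2,3,4}
'b' @ 3: {1,2,3,4,5,6}
'c' @ 4: {1,2,3,4,7}  (accept∈set)
'a' @ 5: {1,2,3,4}
'b' @ 6: {1,2,3,4,5,6}
'b' @ 7: {1,2,3,4,5,6}
'b' @ 8: {1,2,3,4,5,6}
'a' @ 9: {1,2,3,4}
final: {1,2,3,4}; accept 7 not in set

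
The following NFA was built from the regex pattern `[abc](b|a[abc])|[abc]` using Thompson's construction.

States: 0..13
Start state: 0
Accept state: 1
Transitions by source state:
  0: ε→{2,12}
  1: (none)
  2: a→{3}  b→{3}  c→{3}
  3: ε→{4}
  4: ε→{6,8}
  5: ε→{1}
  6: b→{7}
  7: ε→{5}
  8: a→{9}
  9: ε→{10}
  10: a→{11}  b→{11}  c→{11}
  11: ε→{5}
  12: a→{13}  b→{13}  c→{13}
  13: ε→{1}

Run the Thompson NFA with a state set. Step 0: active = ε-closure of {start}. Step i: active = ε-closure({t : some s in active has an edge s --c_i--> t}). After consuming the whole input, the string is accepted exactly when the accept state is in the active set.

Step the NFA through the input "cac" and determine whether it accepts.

Answer: ACCEPT

Steps:
initial (ε-close {0}): {0,2,12}
'c' @ 1: {1,3,4,6,8,13}  (accept∈set)
'a' @ 2: {9,10}
'c' @ 3: {1,5,11}  (accept∈set)
end set {1,5,11} — state 1 in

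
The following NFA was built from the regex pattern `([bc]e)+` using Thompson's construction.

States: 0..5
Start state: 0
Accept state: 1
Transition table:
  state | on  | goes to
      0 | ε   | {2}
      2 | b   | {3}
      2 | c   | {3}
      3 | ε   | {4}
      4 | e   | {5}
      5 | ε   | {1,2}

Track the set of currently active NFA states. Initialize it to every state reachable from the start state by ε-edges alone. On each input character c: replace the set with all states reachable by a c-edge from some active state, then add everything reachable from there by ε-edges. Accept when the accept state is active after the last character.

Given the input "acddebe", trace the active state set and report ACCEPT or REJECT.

Answer: REJECT

Trace:
initial (ε-close {0}): {0,2}
'a' @ 1: {}  — no active states
rest 'cddebe' ignored (set empty)
end set {} — state 1 not in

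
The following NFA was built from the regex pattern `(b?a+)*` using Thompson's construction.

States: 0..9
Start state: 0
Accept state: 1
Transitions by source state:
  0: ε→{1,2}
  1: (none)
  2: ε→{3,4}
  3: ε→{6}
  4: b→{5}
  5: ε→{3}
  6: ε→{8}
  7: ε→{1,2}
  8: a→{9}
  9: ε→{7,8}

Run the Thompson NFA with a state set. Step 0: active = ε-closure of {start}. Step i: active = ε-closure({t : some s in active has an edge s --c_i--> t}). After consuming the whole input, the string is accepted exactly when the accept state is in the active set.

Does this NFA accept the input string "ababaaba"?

Answer: ACCEPT

Derivation:
start: ε-closure({0}) = {0,1,2,3,4,6,8}
'a' @ 1: {1,2,3,4,6,7,8,9}  (accept∈set)
'b' @ 2: {3,5,6,8}
'a' @ 3: {1,2,3,4,6,7,8,9}  (accept∈set)
'b' @ 4: {3,5,6,8}
'a' @ 5: {1,2,3,4,6,7,8,9}  (accept∈set)
'a' @ 6: {1,2,3,4,6,7,8,9}  (accept∈set)
'b' @ 7: {3,5,6,8}
'a' @ 8: {1,2,3,4,6,7,8,9}  (accept∈set)
final: {1,2,3,4,6,7,8,9}; accept 1 in set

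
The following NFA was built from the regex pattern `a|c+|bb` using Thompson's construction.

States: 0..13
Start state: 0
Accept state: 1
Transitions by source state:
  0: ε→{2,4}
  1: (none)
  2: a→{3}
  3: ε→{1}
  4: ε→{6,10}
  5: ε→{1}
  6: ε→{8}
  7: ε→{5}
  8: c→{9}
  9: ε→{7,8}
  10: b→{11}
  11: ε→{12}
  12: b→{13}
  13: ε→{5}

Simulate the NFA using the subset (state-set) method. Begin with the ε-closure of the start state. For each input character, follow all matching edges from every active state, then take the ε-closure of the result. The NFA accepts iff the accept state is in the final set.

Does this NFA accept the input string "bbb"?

Answer: REJECT

Steps:
S₀ = ε-closure({0}) = {0,2,4,6,8,10}
'b' @ 1: {11,12}
'b' @ 2: {1,5,13}  ✓accept
'b' @ 3: {}  — dead — no transitions
after full input: {}  (accept=1 not in)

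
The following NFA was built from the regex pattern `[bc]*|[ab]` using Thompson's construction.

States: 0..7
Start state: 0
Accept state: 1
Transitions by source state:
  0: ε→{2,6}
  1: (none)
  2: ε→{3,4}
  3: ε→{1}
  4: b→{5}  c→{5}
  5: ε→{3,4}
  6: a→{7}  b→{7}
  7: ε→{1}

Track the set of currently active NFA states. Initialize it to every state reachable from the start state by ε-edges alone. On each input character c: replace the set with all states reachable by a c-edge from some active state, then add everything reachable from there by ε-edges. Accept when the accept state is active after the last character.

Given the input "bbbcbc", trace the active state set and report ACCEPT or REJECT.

initial (ε-close {0}): {0,1,2,3,4,6}
'b' @ 1: {1,3,4,5,7}  ✓accept
'b' @ 2: {1,3,4,5}  ✓accept
'b' @ 3: {1,3,4,5}  ✓accept
'c' @ 4: {1,3,4,5}  ✓accept
'b' @ 5: {1,3,4,5}  ✓accept
'c' @ 6: {1,3,4,5}  ✓accept
after full input: {1,3,4,5}  (accept=1 in)

Answer: ACCEPT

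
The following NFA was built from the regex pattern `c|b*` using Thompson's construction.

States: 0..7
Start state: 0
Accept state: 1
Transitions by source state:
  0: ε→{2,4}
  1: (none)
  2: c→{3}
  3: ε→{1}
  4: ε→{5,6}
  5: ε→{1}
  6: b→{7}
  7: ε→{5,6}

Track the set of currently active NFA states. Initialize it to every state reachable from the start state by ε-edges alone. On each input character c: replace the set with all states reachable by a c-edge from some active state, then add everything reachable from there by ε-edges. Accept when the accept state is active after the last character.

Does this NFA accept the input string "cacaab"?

Answer: REJECT

Steps:
S₀ = ε-closure({0}) = {0,1,2,4,5,6}
'c' @ 1: {1,3}  [accepting]
'a' @ 2: {}  — no active states
rest 'caab' ignored (set empty)
end set {} — state 1 not in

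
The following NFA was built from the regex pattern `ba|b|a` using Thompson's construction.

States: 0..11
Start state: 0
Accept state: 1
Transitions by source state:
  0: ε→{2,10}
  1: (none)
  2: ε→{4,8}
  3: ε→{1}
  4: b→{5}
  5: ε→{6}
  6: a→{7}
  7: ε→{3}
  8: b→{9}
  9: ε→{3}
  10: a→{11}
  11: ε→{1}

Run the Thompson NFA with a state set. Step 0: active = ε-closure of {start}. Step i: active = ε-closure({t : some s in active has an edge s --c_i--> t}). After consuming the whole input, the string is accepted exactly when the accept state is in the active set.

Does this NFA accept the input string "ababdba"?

Answer: REJECT

Trace:
initial (ε-close {0}): {0,2,4,8,10}
'a' @ 1: {1,11}  [accepting]
'b' @ 2: {}  — state set empty
rest 'abdba' ignored (set empty)
after full input: {}  (accept=1 not in)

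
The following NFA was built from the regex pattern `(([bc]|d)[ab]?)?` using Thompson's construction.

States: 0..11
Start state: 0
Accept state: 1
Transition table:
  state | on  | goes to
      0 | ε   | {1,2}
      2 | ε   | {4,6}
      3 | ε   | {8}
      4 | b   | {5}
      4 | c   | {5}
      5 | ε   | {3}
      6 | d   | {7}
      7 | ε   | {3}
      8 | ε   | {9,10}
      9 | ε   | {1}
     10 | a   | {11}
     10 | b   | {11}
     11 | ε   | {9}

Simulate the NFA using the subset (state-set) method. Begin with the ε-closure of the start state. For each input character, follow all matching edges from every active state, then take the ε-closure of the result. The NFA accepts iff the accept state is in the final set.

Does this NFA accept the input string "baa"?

initial (ε-close {0}): {0,1,2,4,6}
'b' @ 1: {1,3,5,8,9,10}  (accept∈set)
'a' @ 2: {1,9,11}  (accept∈set)
'a' @ 3: {}  — dead — no transitions
end set {} — state 1 not in

Answer: REJECT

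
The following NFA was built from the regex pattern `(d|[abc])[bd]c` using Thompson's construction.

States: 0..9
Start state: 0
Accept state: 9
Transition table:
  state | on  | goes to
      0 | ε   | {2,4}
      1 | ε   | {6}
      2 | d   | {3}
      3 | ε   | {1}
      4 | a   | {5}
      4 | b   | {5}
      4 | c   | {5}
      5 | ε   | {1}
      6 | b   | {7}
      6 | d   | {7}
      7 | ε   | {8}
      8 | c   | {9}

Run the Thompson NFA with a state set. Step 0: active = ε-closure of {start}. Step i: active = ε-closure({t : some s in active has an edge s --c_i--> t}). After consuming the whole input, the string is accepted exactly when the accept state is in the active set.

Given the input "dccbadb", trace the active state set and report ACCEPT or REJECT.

Answer: REJECT

Steps:
S₀ = ε-closure({0}) = {0,2,4}
'd' @ 1: {1,3,6}
'c' @ 2: {}  — no active states
rest 'cbadb' ignored (set empty)
end set {} — state 9 not in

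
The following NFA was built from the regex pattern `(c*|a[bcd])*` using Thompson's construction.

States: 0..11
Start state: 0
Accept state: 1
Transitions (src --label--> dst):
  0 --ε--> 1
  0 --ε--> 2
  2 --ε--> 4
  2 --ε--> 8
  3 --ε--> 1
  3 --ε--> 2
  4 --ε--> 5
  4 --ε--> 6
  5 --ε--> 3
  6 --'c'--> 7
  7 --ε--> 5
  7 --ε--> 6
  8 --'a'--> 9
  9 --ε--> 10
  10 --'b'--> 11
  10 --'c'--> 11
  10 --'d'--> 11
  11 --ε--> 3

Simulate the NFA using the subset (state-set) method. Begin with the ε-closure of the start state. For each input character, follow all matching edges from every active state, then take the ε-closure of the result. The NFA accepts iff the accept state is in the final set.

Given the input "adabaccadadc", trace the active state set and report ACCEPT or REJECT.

Answer: ACCEPT

Steps:
S₀ = ε-closure({0}) = {0,1,2,3,4,5,6,8}
'a' @ 1: {9,10}
'd' @ 2: {1,2,3,4,5,6,8,11}  [accepting]
'a' @ 3: {9,10}
'b' @ 4: {1,2,3,4,5,6,8,11}  [accepting]
'a' @ 5: {9,10}
'c' @ 6: {1,2,3,4,5,6,8,11}  [accepting]
'c' @ 7: {1,2,3,4,5,6,7,8}  [accepting]
'a' @ 8: {9,10}
'd' @ 9: {1,2,3,4,5,6,8,11}  [accepting]
'a' @ 10: {9,10}
'd' @ 11: {1,2,3,4,5,6,8,11}  [accepting]
'c' @ 12: {1,2,3,4,5,6,7,8}  [accepting]
end set {1,2,3,4,5,6,7,8} — state 1 in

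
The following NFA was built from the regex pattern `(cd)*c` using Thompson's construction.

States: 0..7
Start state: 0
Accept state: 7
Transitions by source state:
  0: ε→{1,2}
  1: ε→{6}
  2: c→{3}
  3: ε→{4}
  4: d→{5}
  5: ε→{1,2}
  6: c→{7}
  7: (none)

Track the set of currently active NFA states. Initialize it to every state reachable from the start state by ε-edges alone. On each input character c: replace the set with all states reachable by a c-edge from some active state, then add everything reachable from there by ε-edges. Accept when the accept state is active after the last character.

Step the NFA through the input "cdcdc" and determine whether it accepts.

Answer: ACCEPT

Steps:
start: ε-closure({0}) = {0,1,2,6}
'c' @ 1: {3,4,7}  (accept∈set)
'd' @ 2: {1,2,5,6}
'c' @ 3: {3,4,7}  (accept∈set)
'd' @ 4: {1,2,5,6}
'c' @ 5: {3,4,7}  (accept∈set)
end set {3,4,7} — state 7 in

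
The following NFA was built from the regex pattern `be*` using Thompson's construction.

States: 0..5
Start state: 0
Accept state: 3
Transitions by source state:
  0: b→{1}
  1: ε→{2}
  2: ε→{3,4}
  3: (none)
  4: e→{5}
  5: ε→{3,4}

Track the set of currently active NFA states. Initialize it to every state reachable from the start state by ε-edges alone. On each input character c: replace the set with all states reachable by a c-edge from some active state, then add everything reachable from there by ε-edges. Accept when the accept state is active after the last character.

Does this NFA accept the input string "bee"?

Answer: ACCEPT

Steps:
initial (ε-close {0}): {0}
'b' @ 1: {1,2,3,4}  [accepting]
'e' @ 2: {3,4,5}  [accepting]
'e' @ 3: {3,4,5}  [accepting]
after full input: {3,4,5}  (accept=3 in)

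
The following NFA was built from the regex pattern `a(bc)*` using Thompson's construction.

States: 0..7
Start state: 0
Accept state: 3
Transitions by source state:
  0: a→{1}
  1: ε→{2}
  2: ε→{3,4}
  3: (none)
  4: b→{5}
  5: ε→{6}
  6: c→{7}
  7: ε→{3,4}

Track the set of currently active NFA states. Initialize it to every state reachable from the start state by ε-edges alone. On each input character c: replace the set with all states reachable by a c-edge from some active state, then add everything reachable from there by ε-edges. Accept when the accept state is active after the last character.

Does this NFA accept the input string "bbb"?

Answer: REJECT

Steps:
start: ε-closure({0}) = {0}
'b' @ 1: {}  — state set empty
rest 'bb' ignored (set empty)
after full input: {}  (accept=3 not in)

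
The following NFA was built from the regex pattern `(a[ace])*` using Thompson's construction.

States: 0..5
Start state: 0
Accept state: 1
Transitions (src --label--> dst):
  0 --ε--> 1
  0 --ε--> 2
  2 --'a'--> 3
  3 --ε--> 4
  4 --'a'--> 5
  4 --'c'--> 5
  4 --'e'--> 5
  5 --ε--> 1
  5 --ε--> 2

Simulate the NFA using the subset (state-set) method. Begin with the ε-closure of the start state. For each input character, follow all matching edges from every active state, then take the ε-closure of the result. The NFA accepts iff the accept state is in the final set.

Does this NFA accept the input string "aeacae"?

Answer: ACCEPT

Steps:
S₀ = ε-closure({0}) = {0,1,2}
'a' @ 1: {3,4}
'e' @ 2: {1,2,5}  ✓accept
'a' @ 3: {3,4}
'c' @ 4: {1,2,5}  ✓accept
'a' @ 5: {3,4}
'e' @ 6: {1,2,5}  ✓accept
end set {1,2,5} — state 1 in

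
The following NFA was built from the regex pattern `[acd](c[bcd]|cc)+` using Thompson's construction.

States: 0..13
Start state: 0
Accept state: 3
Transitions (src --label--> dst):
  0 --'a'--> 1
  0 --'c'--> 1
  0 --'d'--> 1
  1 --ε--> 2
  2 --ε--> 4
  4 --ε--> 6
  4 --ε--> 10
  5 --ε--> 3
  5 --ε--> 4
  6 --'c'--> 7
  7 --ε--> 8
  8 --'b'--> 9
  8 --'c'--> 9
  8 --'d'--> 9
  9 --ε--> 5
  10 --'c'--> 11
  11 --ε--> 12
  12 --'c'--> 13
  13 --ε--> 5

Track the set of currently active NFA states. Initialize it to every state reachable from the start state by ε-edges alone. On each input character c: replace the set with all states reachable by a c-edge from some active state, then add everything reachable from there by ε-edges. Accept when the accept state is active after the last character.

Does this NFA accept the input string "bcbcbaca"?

start: ε-closure({0}) = {0}
'b' @ 1: {}  — no active states
rest 'cbcbaca' ignored (set empty)
after full input: {}  (accept=3 not in)

Answer: REJECT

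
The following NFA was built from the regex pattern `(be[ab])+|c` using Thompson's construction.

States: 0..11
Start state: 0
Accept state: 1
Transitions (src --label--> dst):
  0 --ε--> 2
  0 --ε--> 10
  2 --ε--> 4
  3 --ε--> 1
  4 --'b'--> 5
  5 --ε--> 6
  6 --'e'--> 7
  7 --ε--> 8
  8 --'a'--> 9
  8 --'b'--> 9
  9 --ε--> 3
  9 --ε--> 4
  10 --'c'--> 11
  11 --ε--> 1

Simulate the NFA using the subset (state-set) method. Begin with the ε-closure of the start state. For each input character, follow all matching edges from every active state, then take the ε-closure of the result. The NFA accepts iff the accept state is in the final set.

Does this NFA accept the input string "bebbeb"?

Answer: ACCEPT

Steps:
start: ε-closure({0}) = {0,2,4,10}
'b' @ 1: {5,6}
'e' @ 2: {7,8}
'b' @ 3: {1,3,4,9}  [accepting]
'b' @ 4: {5,6}
'e' @ 5: {7,8}
'b' @ 6: {1,3,4,9}  [accepting]
after full input: {1,3,4,9}  (accept=1 in)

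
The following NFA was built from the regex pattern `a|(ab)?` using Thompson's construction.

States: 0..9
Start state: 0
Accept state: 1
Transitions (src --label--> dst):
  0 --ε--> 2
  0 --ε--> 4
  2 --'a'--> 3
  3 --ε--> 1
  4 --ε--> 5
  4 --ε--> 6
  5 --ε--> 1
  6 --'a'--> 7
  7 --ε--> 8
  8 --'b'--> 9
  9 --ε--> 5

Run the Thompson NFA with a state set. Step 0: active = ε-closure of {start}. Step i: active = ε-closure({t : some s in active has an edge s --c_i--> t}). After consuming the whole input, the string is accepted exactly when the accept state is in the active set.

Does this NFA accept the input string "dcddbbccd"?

Answer: REJECT

Steps:
start: ε-closure({0}) = {0,1,2,4,5,6}
'd' @ 1: {}  — state set empty
rest 'cddbbccd' ignored (set empty)
after full input: {}  (accept=1 not in)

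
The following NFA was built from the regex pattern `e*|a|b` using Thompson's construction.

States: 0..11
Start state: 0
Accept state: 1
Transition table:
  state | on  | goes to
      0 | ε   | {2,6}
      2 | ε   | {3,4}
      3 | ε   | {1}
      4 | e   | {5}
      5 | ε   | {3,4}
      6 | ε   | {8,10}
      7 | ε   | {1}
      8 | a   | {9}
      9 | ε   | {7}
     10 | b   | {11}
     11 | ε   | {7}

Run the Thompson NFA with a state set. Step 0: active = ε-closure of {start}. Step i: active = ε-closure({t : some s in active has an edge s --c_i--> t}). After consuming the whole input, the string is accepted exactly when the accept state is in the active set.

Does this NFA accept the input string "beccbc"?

S₀ = ε-closure({0}) = {0,1,2,3,4,6,8,10}
'b' @ 1: {1,7,11}  (accept∈set)
'e' @ 2: {}  — dead — no transitions
rest 'ccbc' ignored (set empty)
after full input: {}  (accept=1 not in)

Answer: REJECT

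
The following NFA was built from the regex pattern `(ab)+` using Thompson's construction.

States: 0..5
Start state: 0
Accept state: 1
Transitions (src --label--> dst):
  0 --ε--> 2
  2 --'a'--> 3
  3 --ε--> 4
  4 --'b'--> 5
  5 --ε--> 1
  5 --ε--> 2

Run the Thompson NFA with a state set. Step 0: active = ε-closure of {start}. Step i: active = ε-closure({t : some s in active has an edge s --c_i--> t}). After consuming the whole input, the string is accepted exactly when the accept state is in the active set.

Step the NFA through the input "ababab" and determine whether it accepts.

Answer: ACCEPT

Steps:
start: ε-closure({0}) = {0,2}
'a' @ 1: {3,4}
'b' @ 2: {1,2,5}  ✓accept
'a' @ 3: {3,4}
'b' @ 4: {1,2,5}  ✓accept
'a' @ 5: {3,4}
'b' @ 6: {1,2,5}  ✓accept
end set {1,2,5} — state 1 in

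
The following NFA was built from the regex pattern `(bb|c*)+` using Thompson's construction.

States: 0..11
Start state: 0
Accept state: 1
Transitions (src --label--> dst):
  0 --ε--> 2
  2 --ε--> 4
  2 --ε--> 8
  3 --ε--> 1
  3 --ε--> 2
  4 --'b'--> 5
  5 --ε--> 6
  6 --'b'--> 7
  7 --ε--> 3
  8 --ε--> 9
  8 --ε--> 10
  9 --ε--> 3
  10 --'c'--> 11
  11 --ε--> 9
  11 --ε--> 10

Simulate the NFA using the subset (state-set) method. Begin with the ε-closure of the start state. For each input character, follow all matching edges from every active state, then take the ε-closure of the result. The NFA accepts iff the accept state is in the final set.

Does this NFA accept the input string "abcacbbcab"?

Answer: REJECT

Derivation:
S₀ = ε-closure({0}) = {0,1,2,3,4,8,9,10}
'a' @ 1: {}  — state set empty
rest 'bcacbbcab' ignored (set empty)
end set {} — state 1 not in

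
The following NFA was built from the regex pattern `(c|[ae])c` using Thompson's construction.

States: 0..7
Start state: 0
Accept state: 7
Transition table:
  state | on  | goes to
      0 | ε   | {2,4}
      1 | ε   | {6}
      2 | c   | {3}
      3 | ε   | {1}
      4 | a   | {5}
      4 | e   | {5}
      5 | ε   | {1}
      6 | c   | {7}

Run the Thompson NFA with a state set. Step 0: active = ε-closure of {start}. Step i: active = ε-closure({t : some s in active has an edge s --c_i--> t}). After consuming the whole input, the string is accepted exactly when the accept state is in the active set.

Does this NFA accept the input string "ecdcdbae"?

start: ε-closure({0}) = {0,2,4}
'e' @ 1: {1,5,6}
'c' @ 2: {7}  ✓accept
'd' @ 3: {}  — state set empty
rest 'cdbae' ignored (set empty)
final: {}; accept 7 not in set

Answer: REJECT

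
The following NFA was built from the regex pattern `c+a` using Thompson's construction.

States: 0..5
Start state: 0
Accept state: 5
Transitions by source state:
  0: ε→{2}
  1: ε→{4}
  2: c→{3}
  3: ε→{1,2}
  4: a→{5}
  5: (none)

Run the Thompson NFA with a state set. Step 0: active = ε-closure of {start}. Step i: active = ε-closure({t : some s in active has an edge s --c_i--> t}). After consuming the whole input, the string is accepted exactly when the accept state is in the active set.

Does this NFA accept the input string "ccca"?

start: ε-closure({0}) = {0,2}
'c' @ 1: {1,2,3,4}
'c' @ 2: {1,2,3,4}
'c' @ 3: {1,2,3,4}
'a' @ 4: {5}  ✓accept
end set {5} — state 5 in

Answer: ACCEPT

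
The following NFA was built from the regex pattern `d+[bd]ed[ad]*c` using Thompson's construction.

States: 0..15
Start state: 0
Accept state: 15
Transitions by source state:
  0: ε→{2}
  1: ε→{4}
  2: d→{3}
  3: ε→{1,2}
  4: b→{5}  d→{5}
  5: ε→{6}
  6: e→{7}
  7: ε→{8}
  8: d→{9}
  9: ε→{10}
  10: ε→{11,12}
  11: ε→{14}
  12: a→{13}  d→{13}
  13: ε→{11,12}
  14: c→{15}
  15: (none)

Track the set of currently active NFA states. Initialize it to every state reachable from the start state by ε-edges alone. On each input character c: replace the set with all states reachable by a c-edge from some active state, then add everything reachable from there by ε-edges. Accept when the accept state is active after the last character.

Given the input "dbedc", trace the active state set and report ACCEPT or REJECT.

S₀ = ε-closure({0}) = {0,2}
'd' @ 1: {1,2,3,4}
'b' @ 2: {5,6}
'e' @ 3: {7,8}
'd' @ 4: {9,10,11,12,14}
'c' @ 5: {15}  [accepting]
after full input: {15}  (accept=15 in)

Answer: ACCEPT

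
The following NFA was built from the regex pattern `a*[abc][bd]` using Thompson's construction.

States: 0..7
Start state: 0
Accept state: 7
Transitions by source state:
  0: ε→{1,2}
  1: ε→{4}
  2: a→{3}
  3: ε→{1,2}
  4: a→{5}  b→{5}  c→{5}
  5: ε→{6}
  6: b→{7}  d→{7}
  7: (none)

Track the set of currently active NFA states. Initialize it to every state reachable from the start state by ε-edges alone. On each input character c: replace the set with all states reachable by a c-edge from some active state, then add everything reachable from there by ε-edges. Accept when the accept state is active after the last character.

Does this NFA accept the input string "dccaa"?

initial (ε-close {0}): {0,1,2,4}
'd' @ 1: {}  — dead — no transitions
rest 'ccaa' ignored (set empty)
end set {} — state 7 not in

Answer: REJECT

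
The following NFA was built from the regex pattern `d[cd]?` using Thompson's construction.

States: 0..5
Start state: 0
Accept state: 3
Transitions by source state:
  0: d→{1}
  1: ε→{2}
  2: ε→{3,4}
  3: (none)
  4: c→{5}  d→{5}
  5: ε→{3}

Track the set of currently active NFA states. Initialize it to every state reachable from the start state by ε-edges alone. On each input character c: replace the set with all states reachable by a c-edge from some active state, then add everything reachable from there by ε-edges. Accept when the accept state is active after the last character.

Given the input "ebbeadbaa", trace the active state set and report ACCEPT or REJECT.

Answer: REJECT

Trace:
initial (ε-close {0}): {0}
'e' @ 1: {}  — state set empty
rest 'bbeadbaa' ignored (set empty)
final: {}; accept 3 not in set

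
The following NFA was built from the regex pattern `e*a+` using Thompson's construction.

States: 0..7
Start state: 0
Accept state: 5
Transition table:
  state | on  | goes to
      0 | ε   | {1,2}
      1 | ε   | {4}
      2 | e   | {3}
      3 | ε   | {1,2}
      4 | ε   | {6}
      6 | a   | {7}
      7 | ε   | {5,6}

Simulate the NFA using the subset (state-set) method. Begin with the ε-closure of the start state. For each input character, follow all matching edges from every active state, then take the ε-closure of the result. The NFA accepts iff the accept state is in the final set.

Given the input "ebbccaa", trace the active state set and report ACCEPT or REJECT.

initial (ε-close {0}): {0,1,2,4,6}
'e' @ 1: {1,2,3,4,6}
'b' @ 2: {}  — no active states
rest 'bccaa' ignored (set empty)
after full input: {}  (accept=5 not in)

Answer: REJECT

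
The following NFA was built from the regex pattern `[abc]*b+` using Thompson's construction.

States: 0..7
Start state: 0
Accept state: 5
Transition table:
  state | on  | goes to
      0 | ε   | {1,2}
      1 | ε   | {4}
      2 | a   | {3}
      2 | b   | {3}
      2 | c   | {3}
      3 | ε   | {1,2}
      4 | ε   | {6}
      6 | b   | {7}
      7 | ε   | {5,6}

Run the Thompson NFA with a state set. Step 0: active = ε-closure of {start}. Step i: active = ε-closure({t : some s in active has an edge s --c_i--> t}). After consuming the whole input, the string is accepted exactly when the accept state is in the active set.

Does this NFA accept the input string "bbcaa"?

Answer: REJECT

Steps:
initial (ε-close {0}): {0,1,2,4,6}
'b' @ 1: {1,2,3,4,5,6,7}  (accept∈set)
'b' @ 2: {1,2,3,4,5,6,7}  (accept∈set)
'c' @ 3: {1,2,3,4,6}
'a' @ 4: {1,2,3,4,6}
'a' @ 5: {1,2,3,4,6}
end set {1,2,3,4,6} — state 5 not in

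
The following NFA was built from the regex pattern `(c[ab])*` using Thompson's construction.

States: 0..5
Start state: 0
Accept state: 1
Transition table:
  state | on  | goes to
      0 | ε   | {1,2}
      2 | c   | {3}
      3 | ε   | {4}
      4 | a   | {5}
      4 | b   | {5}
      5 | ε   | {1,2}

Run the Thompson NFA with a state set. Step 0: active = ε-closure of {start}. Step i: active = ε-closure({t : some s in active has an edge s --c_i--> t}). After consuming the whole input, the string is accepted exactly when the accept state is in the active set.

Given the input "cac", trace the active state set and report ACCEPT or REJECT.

Answer: REJECT

Trace:
S₀ = ε-closure({0}) = {0,1,2}
'c' @ 1: {3,4}
'a' @ 2: {1,2,5}  [accepting]
'c' @ 3: {3,4}
final: {3,4}; accept 1 not in set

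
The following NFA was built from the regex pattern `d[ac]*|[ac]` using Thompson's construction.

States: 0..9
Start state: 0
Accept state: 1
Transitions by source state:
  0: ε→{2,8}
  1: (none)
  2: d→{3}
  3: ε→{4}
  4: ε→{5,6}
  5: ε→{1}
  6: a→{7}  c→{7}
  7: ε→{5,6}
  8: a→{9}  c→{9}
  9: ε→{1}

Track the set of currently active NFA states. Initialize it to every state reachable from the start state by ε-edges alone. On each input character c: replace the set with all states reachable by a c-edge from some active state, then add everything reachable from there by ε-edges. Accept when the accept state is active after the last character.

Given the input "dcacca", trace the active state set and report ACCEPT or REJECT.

S₀ = ε-closure({0}) = {0,2,8}
'd' @ 1: {1,3,4,5,6}  [accepting]
'c' @ 2: {1,5,6,7}  [accepting]
'a' @ 3: {1,5,6,7}  [accepting]
'c' @ 4: {1,5,6,7}  [accepting]
'c' @ 5: {1,5,6,7}  [accepting]
'a' @ 6: {1,5,6,7}  [accepting]
final: {1,5,6,7}; accept 1 in set

Answer: ACCEPT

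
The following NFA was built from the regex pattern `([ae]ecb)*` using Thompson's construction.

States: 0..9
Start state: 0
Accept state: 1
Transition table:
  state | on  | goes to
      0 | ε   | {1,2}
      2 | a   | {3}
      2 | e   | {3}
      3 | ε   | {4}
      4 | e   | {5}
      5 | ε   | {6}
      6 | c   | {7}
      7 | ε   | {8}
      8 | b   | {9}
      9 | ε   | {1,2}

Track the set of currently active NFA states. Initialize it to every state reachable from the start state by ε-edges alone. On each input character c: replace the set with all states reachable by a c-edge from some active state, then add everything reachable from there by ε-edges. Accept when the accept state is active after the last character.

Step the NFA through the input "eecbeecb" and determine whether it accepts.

Answer: ACCEPT

Trace:
start: ε-closure({0}) = {0,1,2}
'e' @ 1: {3,4}
'e' @ 2: {5,6}
'c' @ 3: {7,8}
'b' @ 4: {1,2,9}  [accepting]
'e' @ 5: {3,4}
'e' @ 6: {5,6}
'c' @ 7: {7,8}
'b' @ 8: {1,2,9}  [accepting]
final: {1,2,9}; accept 1 in set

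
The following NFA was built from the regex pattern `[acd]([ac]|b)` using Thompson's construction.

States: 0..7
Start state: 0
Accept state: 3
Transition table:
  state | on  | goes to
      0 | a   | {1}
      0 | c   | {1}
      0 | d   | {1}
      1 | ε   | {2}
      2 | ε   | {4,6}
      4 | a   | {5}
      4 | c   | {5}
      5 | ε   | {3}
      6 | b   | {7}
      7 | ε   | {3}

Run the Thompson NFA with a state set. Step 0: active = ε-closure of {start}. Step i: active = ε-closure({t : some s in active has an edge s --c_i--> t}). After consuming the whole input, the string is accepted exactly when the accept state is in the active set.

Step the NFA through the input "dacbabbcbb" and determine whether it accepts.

initial (ε-close {0}): {0}
'd' @ 1: {1,2,4,6}
'a' @ 2: {3,5}  (accept∈set)
'c' @ 3: {}  — no active states
rest 'babbcbb' ignored (set empty)
final: {}; accept 3 not in set

Answer: REJECT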